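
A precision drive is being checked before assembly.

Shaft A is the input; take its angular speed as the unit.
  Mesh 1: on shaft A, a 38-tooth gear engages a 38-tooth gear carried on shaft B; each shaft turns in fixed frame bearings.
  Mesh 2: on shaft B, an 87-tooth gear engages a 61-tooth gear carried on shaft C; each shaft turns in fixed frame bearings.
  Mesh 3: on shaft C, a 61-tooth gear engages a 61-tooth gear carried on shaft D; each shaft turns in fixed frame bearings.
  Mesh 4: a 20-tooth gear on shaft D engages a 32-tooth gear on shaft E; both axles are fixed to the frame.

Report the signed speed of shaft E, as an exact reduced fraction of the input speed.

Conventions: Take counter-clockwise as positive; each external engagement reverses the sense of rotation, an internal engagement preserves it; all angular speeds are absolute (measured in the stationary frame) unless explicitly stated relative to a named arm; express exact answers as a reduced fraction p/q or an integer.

4-mesh fixed-axis compound train (all bearings frame-fixed)
mesh 1 [38T→38T]: |ω|/ω_in = 1×38/38 = 1, sense flips to −
mesh 2 [87T→61T]: |ω|/ω_in = 1×87/61 = 87/61, sense flips to +
mesh 3 [61T→61T]: |ω|/ω_in = (87/61)×61/61 = 87/61, sense flips to −
mesh 4 [20T→32T]: |ω|/ω_in = (87/61)×20/32 = 435/488, sense flips to +
signed output speed (× input speed) = 435/488

435/488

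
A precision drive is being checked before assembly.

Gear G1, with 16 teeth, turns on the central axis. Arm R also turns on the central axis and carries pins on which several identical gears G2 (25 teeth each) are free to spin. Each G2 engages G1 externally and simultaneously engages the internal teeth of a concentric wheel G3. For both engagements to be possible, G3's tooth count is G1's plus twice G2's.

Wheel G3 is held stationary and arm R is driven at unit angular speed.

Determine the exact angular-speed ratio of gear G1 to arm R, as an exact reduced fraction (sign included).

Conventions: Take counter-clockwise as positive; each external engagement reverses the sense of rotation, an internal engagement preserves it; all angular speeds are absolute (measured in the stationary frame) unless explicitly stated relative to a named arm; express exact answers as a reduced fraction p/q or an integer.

41/8

planetary set (16T centre, 25T on arm, 66T internal) — Willis relation
ring teeth: 16 + 2·25 = 66
16(ω_sun−ω_arm) = −66(ω_ring−ω_arm),  ω_ring = 0, ω_arm = 1
ω_sun = 1 − (66/16)(0−1) = 41/8
ω_out/ω_in = 41/8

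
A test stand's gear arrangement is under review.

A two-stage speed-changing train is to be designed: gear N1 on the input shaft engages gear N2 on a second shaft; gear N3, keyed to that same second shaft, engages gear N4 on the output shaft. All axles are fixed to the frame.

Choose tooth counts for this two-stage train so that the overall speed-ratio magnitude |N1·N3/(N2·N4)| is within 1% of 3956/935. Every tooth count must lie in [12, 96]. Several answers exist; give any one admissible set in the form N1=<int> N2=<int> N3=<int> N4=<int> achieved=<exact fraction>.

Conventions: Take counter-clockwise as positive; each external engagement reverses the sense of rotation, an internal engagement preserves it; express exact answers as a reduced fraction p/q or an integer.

N1=43 N2=17 N3=92 N4=55 achieved=3956/935

2-stage fixed-axis compound train for ratio 3956/935
target = 3956/935 in lowest terms: an exact hit needs N1·N3 = k·3956 and N2·N4 = k·935 for one integer k, every count in [12, 96]; additionally prefer no 1:1 stage (N1 ≠ N2, N3 ≠ N4)
k = 1: N1·N3 = 3956 = 43·92, N2·N4 = 935 = 17·55
achieved = 43·92/(17·55) = 3956/935; |achieved − target| = 0 ≤ 989/23375 ✓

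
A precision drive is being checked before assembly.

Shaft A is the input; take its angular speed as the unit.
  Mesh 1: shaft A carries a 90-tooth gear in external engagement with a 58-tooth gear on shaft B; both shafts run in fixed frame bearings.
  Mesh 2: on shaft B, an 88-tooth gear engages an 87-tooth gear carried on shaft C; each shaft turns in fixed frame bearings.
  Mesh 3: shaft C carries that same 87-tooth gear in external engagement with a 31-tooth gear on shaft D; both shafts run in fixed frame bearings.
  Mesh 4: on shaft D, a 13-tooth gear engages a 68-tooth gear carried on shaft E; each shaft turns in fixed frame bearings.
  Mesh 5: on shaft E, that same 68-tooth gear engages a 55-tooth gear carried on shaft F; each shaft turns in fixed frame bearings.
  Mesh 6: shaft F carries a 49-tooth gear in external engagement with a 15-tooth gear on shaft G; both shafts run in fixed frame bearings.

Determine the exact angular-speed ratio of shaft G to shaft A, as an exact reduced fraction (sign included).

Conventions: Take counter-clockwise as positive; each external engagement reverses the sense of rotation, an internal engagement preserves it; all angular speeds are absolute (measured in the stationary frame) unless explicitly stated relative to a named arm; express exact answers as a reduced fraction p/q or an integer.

15288/4495

class = fixed-axis compound train [6 meshes; 6 ratios multiply, 6 sense flips]
mesh 1 [90T→58T]: running ratio 45/29, sense −
mesh 2 [88T→87T]: running ratio 1320/841, sense +
mesh 3 [87T→31T]: running ratio 3960/899, sense −
mesh 4 [13T→68T]: running ratio 12870/15283, sense +
mesh 5 [68T→55T]: running ratio 936/899, sense −
mesh 6 [49T→15T]: running ratio 15288/4495, sense +
ω_out/ω_in = 15288/4495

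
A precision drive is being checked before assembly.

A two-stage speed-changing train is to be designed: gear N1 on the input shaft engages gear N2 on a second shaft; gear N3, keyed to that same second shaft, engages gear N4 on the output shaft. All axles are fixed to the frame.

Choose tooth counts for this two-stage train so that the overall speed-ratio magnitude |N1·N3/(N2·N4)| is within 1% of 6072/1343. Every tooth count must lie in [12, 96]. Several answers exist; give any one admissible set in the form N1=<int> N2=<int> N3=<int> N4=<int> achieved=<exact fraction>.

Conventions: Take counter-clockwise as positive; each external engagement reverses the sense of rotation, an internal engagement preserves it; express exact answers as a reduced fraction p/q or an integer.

N1=66 N2=17 N3=92 N4=79 achieved=6072/1343

design class (target 6072/1343): fixed-axis compound train
target = 6072/1343 in lowest terms: an exact hit needs N1·N3 = k·6072 and N2·N4 = k·1343 for one integer k, every count in [12, 96]; additionally prefer no 1:1 stage (N1 ≠ N2, N3 ≠ N4)
k = 1: N1·N3 = 6072 = 66·92, N2·N4 = 1343 = 17·79
achieved = 66·92/(17·79) = 6072/1343; |achieved − target| = 0 ≤ 1518/33575 ✓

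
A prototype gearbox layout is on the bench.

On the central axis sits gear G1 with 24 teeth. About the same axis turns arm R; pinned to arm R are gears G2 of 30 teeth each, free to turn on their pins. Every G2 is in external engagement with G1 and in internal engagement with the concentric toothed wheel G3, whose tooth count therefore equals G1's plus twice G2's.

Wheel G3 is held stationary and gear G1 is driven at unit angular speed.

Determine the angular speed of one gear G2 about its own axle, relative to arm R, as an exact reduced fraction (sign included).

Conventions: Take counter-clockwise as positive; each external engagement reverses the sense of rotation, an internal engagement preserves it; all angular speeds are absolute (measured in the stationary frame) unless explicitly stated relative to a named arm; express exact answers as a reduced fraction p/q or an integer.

class = planetary set [G3 = 24+2·30 = 84; Willis about the carrier]
ring teeth: 24 + 2·30 = 84
24(ω_sun−ω_arm) = −84(ω_ring−ω_arm),  ω_ring = 0, ω_sun = 1
24(1−ω_arm) = −84(0−ω_arm)  ⇒  108·ω_arm = 24  ⇒  ω_arm = 2/9
sun–planet mesh: 24·(1−2/9) = −30·(ω_p−ω_arm)  ⇒  ω_p−ω_arm = -28/45
exact speed ratio = -28/45

-28/45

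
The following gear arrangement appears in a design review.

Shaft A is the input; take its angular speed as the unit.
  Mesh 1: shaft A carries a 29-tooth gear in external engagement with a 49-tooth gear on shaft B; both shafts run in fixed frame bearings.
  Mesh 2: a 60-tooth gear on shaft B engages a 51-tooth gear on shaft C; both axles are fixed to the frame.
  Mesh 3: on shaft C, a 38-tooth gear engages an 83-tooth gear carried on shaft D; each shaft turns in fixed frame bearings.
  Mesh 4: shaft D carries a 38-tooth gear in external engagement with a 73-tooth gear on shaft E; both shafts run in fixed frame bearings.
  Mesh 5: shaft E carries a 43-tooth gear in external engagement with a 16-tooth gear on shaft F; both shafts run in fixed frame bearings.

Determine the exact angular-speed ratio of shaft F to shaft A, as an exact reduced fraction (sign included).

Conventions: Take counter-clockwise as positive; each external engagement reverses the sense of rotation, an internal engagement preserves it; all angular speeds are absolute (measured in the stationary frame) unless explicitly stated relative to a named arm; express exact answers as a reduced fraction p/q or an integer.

-2250835/5047147

class = fixed-axis compound train [5 meshes; 5 ratios multiply, 5 sense flips]
mesh 1 [29T→49T]: running ratio 29/49, sense −
mesh 2 [60T→51T]: running ratio 580/833, sense +
mesh 3 [38T→83T]: running ratio 22040/69139, sense −
mesh 4 [38T→73T]: running ratio 837520/5047147, sense +
mesh 5 [43T→16T]: running ratio 2250835/5047147, sense −
ω_out/ω_in = -2250835/5047147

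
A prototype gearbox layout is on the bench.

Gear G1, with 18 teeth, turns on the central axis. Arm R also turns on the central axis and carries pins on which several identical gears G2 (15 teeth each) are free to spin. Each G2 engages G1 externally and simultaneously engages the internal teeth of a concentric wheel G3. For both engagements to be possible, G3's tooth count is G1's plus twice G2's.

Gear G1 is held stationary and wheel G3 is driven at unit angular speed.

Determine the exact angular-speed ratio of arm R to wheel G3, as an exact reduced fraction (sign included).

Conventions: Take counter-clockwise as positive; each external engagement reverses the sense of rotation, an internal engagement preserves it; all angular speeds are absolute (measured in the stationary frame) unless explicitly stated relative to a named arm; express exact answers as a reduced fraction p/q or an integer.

recognized (axles ride arm R): planetary set, 18/15/48 teeth
ring teeth: 18 + 2·15 = 48
18(ω_sun−ω_arm) = −48(ω_ring−ω_arm),  ω_sun = 0, ω_ring = 1
18(0−ω_arm) = −48(1−ω_arm)  ⇒  66·ω_arm = 48  ⇒  ω_arm = 8/11
ω_out/ω_in = 8/11

8/11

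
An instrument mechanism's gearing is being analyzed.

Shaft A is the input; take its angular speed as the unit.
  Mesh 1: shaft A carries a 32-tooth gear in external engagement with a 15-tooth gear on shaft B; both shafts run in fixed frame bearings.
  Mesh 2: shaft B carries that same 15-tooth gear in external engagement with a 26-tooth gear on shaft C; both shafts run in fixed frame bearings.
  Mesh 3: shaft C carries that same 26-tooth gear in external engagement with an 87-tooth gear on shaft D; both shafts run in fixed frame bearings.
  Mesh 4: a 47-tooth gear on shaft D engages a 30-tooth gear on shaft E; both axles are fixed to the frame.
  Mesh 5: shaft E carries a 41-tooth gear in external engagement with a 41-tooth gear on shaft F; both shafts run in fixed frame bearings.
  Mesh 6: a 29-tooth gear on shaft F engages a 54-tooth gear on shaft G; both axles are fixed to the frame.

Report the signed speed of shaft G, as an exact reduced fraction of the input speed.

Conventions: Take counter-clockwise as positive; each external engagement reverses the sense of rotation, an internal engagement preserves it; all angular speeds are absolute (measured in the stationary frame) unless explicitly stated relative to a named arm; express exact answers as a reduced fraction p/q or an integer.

376/1215

6-mesh fixed-axis compound train (all bearings frame-fixed)
mesh 1 [32T→15T]: |ω|/ω_in = 1×32/15 = 32/15, sense flips to −
mesh 2 [15T→26T]: |ω|/ω_in = (32/15)×15/26 = 16/13, sense flips to +
mesh 3 [26T→87T]: |ω|/ω_in = (16/13)×26/87 = 32/87, sense flips to −
mesh 4 [47T→30T]: |ω|/ω_in = (32/87)×47/30 = 752/1305, sense flips to +
mesh 5 [41T→41T]: |ω|/ω_in = (752/1305)×41/41 = 752/1305, sense flips to −
mesh 6 [29T→54T]: |ω|/ω_in = (752/1305)×29/54 = 376/1215, sense flips to +
signed output speed (× input speed) = 376/1215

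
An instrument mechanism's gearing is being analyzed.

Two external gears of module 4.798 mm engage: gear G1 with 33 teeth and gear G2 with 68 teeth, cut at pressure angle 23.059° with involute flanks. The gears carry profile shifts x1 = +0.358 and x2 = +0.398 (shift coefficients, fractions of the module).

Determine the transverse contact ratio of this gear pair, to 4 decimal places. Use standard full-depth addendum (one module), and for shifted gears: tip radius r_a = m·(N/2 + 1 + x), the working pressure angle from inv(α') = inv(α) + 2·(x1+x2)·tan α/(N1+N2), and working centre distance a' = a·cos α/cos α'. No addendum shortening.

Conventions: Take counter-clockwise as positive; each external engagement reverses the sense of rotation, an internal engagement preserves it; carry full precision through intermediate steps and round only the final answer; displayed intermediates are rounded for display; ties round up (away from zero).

1.5209

topology: single-mesh involute geometry — m = 4.798, 33T/68T pair
base radii: r_b1 = 72.841716, r_b2 = 150.098081
tip radii: r_a1 = 85.682684, r_a2 = 169.839604
inv(α') = inv(23.059°) + 2·(+0.358+0.398)·tan α/(33+68) = 0.02960787  ⇒  α' = 24.90274°
a' = a·cos α / cos α' = 242.2990·cos 23.059°/cos 24.90274° = 245.792648
action lengths: √(r_a1²−r_b1²) = 45.117699, √(r_a2²−r_b2²) = 79.473625
base pitch p_b = π·m·cos α = 13.869030
CR = (45.117699 + 79.473625 − 245.792648·sin 24.90274°)/13.869030 = 1.520881
contact ratio ≈ 1.5209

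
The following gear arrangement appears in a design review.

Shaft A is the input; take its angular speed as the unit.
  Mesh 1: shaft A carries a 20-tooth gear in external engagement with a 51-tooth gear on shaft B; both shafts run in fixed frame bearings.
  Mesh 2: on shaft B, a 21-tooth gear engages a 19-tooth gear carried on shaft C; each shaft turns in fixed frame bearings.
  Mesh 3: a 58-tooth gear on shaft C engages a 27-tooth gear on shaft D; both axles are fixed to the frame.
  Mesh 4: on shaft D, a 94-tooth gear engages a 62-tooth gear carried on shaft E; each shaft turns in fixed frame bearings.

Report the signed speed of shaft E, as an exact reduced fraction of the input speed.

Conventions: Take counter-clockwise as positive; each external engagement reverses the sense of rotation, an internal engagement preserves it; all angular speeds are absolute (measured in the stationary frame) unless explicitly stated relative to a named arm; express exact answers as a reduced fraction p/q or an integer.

4-mesh fixed-axis compound train (all bearings frame-fixed)
mesh 1 [20T→51T]: |ω|/ω_in = 1×20/51 = 20/51, sense flips to −
mesh 2 [21T→19T]: |ω|/ω_in = (20/51)×21/19 = 140/323, sense flips to +
mesh 3 [58T→27T]: |ω|/ω_in = (140/323)×58/27 = 8120/8721, sense flips to −
mesh 4 [94T→62T]: |ω|/ω_in = (8120/8721)×94/62 = 381640/270351, sense flips to +
signed output speed (× input speed) = 381640/270351

381640/270351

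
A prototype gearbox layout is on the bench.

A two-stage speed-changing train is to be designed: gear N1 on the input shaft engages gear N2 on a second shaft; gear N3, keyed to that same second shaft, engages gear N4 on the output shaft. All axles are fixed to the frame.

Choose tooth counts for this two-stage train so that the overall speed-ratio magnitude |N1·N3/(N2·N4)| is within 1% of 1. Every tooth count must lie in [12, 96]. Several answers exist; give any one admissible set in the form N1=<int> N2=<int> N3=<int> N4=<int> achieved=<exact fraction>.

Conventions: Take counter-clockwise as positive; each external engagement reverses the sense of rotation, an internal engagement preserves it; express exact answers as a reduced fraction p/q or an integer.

class = fixed-axis compound train [2-stage, 1 wanted]
target = 1/1 in lowest terms: an exact hit needs N1·N3 = k·1 and N2·N4 = k·1 for one integer k, every count in [12, 96]; additionally prefer no 1:1 stage (N1 ≠ N2, N3 ≠ N4)
k = 1…155: no 1:1-free in-range split of k·1 and k·1 into factor pairs; take k = 156
k = 156: N1·N3 = 156 = 12·13, N2·N4 = 156 = 13·12
achieved = 12·13/(13·12) = 1; |achieved − target| = 0 ≤ 1/100 ✓

N1=12 N2=13 N3=13 N4=12 achieved=1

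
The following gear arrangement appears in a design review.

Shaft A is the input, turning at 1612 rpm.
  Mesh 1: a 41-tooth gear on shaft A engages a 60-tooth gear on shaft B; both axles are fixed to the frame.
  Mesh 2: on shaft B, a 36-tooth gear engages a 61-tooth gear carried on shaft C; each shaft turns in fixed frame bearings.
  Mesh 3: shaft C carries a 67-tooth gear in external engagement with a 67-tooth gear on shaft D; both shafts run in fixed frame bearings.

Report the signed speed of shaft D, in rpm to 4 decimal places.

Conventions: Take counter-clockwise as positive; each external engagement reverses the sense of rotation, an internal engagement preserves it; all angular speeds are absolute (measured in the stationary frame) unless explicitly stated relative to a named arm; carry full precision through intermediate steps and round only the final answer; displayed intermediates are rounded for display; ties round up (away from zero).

class = fixed-axis compound train [3 meshes; 3 ratios multiply, 3 sense flips]
mesh 1 [41T→60T]: ω = 1612.0000×41/60 = 1101.5333 rpm, sense flips to −
mesh 2 [36T→61T]: ω = 1101.5333×36/61 = 650.0852 rpm, sense flips to +
mesh 3 [67T→67T]: ω = 650.0852×67/67 = 650.0852 rpm, sense flips to −
signed output speed = -650.0852 rpm

-650.0852 rpm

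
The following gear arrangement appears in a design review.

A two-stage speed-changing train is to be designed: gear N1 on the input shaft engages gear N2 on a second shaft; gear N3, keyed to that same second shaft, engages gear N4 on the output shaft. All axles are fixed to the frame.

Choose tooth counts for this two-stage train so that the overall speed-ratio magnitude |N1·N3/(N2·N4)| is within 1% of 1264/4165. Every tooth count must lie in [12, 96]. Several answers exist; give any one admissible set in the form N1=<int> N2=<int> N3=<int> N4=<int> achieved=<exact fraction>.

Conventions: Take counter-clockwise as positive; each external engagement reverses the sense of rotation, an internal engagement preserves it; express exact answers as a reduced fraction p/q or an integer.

design class (target 1264/4165): fixed-axis compound train
target = 1264/4165 in lowest terms: an exact hit needs N1·N3 = k·1264 and N2·N4 = k·4165 for one integer k, every count in [12, 96]; additionally prefer no 1:1 stage (N1 ≠ N2, N3 ≠ N4)
k = 1: N1·N3 = 1264 = 16·79, N2·N4 = 4165 = 49·85
achieved = 16·79/(49·85) = 1264/4165; |achieved − target| = 0 ≤ 316/104125 ✓

N1=16 N2=49 N3=79 N4=85 achieved=1264/4165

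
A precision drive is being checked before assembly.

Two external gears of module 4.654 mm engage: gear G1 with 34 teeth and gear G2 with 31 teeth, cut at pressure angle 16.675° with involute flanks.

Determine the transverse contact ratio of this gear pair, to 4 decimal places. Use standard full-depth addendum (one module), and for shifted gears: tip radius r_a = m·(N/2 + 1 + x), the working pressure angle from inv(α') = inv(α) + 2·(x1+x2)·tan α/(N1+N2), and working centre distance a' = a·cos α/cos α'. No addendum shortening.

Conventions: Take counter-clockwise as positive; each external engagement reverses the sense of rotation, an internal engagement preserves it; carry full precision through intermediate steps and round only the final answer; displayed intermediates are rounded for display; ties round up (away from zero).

single-mesh involute tooth geometry (34T engaging 31T at module 4.654)
base radii: r_b1 = 75.790913, r_b2 = 69.103480
tip radii: r_a1 = 83.772000, r_a2 = 76.791000
no profile shift: α' = α, a' = a
action lengths: √(r_a1²−r_b1²) = 35.685928, √(r_a2²−r_b2²) = 33.489801
base pitch p_b = π·m·cos α = 14.006128
CR = (35.685928 + 33.489801 − 151.255000·sin 16.67500°)/14.006128 = 1.840211
contact ratio ≈ 1.8402

1.8402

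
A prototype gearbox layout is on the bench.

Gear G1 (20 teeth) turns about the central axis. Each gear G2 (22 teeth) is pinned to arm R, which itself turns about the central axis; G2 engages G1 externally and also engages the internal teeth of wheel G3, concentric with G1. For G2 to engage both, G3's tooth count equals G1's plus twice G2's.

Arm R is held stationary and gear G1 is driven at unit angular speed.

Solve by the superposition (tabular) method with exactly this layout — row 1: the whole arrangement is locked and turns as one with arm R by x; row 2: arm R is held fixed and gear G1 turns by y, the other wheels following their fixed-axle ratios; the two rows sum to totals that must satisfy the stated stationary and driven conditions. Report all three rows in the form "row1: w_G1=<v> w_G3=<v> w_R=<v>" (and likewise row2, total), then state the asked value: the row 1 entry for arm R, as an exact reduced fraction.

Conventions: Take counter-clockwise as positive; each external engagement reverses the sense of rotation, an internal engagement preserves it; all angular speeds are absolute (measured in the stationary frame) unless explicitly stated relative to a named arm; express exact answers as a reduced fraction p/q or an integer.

class = planetary set [G3 = 20+2·22 = 64; Willis about the carrier]
superposition row 1 [locked train]: every member turns x
row 2 (arm held, sun turns y): ω_ring = −(20/64)·y, ω_arm = 0
boundary: total ω_arm = x = 0 and total ω_sun = x + y = 1  ⇒  y = 1, x = 0
row 2 ring = −(20/64)·1 = -5/16
totals (row 1 + row 2): sun 0 + 1 = 1, ring 0 + (-5/16) = -5/16, arm 0 + 0 = 0
asked cell (row1, arm) = 0

row1: w_G1=0 w_G3=0 w_R=0
row2: w_G1=1 w_G3=-5/16 w_R=0
total: w_G1=1 w_G3=-5/16 w_R=0
asked value: 0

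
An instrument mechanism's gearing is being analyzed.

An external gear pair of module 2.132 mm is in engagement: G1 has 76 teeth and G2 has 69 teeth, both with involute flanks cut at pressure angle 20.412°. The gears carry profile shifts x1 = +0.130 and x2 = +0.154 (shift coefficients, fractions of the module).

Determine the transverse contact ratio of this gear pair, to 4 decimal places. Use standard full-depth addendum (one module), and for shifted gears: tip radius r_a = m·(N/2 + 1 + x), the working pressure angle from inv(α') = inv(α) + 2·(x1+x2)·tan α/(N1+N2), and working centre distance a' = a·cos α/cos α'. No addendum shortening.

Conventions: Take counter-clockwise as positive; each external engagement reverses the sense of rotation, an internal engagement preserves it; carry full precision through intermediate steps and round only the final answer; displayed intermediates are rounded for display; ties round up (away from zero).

single-mesh involute tooth geometry (76T engaging 69T at module 2.132)
base radii: r_b1 = 75.928921, r_b2 = 68.935468
tip radii: r_a1 = 83.425160, r_a2 = 76.014328
inv(α') = inv(20.412°) + 2·(+0.130+0.154)·tan α/(76+69) = 0.01733623  ⇒  α' = 20.99663°
a' = a·cos α / cos α' = 154.5700·cos 20.412°/cos 20.99663° = 155.167263
action lengths: √(r_a1²−r_b1²) = 34.562352, √(r_a2²−r_b2²) = 32.032472
base pitch p_b = π·m·cos α = 6.277309
CR = (34.562352 + 32.032472 − 155.167263·sin 20.99663°)/6.277309 = 1.751765
contact ratio ≈ 1.7518

1.7518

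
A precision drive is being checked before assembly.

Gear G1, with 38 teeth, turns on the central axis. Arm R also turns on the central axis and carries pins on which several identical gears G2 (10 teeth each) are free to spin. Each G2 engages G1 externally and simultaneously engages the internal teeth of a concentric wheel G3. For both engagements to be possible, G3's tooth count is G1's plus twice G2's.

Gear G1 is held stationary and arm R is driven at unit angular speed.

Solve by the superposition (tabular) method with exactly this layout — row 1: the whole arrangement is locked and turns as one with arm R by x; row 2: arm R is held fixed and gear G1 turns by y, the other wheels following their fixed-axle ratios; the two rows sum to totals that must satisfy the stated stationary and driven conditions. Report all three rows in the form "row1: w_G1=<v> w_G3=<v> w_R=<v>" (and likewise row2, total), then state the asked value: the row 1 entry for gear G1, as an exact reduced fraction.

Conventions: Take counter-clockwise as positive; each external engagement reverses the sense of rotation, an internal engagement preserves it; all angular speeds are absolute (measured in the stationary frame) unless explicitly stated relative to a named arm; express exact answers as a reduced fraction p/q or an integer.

class = planetary set [G3 = 38+2·10 = 58; Willis about the carrier]
row 1: whole set turns with the arm by x
row 2 (arm held, sun turns y): ω_ring = −(38/58)·y, ω_arm = 0
boundary: total ω_sun = x + y = 0 and total ω_arm = x = 1  ⇒  y = -1, x = 1
row 2 ring = −(38/58)·(-1) = 19/29
totals (row 1 + row 2): sun 1 + (-1) = 0, ring 1 + 19/29 = 48/29, arm 1 + 0 = 1
asked cell (row1, sun) = 1

row1: w_G1=1 w_G3=1 w_R=1
row2: w_G1=-1 w_G3=19/29 w_R=0
total: w_G1=0 w_G3=48/29 w_R=1
asked value: 1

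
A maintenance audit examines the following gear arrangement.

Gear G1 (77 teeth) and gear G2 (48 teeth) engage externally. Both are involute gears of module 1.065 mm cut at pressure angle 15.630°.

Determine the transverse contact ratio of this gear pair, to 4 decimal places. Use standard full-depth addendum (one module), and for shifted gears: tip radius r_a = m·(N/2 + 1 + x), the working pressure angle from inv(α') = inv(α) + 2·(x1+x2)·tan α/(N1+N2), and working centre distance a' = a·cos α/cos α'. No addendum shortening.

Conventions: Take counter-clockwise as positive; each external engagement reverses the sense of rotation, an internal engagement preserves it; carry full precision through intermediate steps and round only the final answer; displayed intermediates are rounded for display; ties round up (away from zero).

single-mesh involute tooth geometry (77T engaging 48T at module 1.065)
base radii: r_b1 = 39.486294, r_b2 = 24.614833
tip radii: r_a1 = 42.067500, r_a2 = 26.625000
no profile shift: α' = α, a' = a
action lengths: √(r_a1²−r_b1²) = 14.508863, √(r_a2²−r_b2²) = 10.148923
base pitch p_b = π·m·cos α = 3.222074
CR = (14.508863 + 10.148923 − 66.562500·sin 15.63000°)/3.222074 = 2.086930
contact ratio ≈ 2.0869

2.0869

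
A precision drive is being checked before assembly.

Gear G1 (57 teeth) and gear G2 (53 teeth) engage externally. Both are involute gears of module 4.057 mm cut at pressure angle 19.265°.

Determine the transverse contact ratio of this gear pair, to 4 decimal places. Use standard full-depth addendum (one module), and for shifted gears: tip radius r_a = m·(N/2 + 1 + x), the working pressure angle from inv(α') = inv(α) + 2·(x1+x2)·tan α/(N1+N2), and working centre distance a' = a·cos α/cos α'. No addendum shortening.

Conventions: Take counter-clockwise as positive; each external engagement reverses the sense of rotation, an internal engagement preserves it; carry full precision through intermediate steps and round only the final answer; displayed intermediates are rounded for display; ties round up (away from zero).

1.8125

class = single-mesh tooth geometry [involute pair 57T × 53T, m = 4.057]
base radii: r_b1 = 109.149837, r_b2 = 101.490200
tip radii: r_a1 = 119.681500, r_a2 = 111.567500
no profile shift: α' = α, a' = a
action lengths: √(r_a1²−r_b1²) = 49.091491, √(r_a2²−r_b2²) = 46.336232
base pitch p_b = π·m·cos α = 12.031731
CR = (49.091491 + 46.336232 − 223.135000·sin 19.26500°)/12.031731 = 1.812462
contact ratio ≈ 1.8125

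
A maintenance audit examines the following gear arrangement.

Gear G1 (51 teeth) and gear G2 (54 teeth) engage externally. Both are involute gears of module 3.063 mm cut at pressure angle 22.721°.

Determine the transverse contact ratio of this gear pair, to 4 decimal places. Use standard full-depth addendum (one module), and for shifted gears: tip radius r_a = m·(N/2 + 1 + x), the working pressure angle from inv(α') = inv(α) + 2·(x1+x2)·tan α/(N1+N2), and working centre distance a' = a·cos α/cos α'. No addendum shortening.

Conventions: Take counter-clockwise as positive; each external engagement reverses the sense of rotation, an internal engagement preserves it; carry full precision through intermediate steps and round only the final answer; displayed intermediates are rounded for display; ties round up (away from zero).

single-mesh involute tooth geometry (51T engaging 54T at module 3.063)
base radii: r_b1 = 72.045169, r_b2 = 76.283120
tip radii: r_a1 = 81.169500, r_a2 = 85.764000
no profile shift: α' = α, a' = a
action lengths: √(r_a1²−r_b1²) = 37.389589, √(r_a2²−r_b2²) = 39.196292
base pitch p_b = π·m·cos α = 8.875944
CR = (37.389589 + 39.196292 − 160.807500·sin 22.72100°)/8.875944 = 1.630804
contact ratio ≈ 1.6308

1.6308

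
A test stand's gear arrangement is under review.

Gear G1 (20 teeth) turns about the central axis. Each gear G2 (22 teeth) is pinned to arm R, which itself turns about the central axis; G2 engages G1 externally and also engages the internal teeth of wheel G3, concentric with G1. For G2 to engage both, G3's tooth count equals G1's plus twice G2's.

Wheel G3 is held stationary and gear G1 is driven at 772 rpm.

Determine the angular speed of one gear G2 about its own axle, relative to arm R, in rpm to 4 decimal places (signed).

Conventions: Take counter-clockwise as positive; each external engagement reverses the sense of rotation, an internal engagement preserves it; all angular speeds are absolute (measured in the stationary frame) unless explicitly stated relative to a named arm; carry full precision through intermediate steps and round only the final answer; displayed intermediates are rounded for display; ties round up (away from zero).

-534.7186 rpm

recognized (axles ride arm R): planetary set, 20/22/64 teeth
normalise by the input: solve with ω_sun = 1, then scale by 772 rpm
ring teeth: 20 + 2·22 = 64
20(ω_sun−ω_arm) = −64(ω_ring−ω_arm),  ω_ring = 0, ω_sun = 1
20(1−ω_arm) = −64(0−ω_arm)  ⇒  84·ω_arm = 20  ⇒  ω_arm = 5/21
sun–planet mesh: 20·(1−5/21) = −22·(ω_p−ω_arm)  ⇒  ω_p−ω_arm = -160/231
scale: ω_p−ω_arm = -160/231 × 772 rpm = -534.7186 rpm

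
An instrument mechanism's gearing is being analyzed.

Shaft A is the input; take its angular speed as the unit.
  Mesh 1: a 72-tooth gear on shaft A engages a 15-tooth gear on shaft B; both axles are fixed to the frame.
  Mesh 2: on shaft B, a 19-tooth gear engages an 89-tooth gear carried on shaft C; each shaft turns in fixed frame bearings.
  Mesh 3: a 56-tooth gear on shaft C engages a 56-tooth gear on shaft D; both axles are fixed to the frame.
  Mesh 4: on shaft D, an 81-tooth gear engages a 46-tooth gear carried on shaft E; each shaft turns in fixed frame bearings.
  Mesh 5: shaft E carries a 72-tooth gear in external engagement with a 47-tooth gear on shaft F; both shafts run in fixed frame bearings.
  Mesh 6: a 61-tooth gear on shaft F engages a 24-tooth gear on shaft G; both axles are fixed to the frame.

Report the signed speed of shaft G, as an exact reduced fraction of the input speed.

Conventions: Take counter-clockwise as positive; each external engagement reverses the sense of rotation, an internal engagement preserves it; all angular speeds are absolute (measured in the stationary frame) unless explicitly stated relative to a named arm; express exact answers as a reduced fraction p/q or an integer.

6-mesh fixed-axis compound train (all bearings frame-fixed)
mesh 1 [72T→15T]: |ω|/ω_in = 1×72/15 = 24/5, sense flips to −
mesh 2 [19T→89T]: |ω|/ω_in = (24/5)×19/89 = 456/445, sense flips to +
mesh 3 [56T→56T]: |ω|/ω_in = (456/445)×56/56 = 456/445, sense flips to −
mesh 4 [81T→46T]: |ω|/ω_in = (456/445)×81/46 = 18468/10235, sense flips to +
mesh 5 [72T→47T]: |ω|/ω_in = (18468/10235)×72/47 = 1329696/481045, sense flips to −
mesh 6 [61T→24T]: |ω|/ω_in = (1329696/481045)×61/24 = 3379644/481045, sense flips to +
signed output speed (× input speed) = 3379644/481045

3379644/481045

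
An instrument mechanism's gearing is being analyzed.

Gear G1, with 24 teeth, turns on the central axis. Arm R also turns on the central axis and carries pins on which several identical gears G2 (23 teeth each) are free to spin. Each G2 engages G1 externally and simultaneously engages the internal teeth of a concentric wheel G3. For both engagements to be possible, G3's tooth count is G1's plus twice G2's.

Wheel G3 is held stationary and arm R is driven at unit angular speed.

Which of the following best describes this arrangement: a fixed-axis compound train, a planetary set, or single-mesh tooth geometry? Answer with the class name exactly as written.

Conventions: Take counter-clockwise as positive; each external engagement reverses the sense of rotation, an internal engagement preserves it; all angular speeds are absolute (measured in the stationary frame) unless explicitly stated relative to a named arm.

planetary set (24T centre, 23T on arm, 70T internal) — Willis relation
classification: planetary set

planetary set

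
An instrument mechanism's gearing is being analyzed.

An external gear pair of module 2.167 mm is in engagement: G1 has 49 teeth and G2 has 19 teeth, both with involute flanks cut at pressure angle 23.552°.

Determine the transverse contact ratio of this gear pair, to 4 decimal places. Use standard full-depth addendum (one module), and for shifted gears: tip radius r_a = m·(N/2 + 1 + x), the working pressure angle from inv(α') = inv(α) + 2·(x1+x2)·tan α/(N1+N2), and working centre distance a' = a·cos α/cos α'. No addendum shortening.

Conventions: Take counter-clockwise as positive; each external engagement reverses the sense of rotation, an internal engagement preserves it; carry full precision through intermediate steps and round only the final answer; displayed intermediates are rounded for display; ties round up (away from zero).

class = single-mesh tooth geometry [involute pair 49T × 19T, m = 2.167]
base radii: r_b1 = 48.668861, r_b2 = 18.871599
tip radii: r_a1 = 55.258500, r_a2 = 22.753500
no profile shift: α' = α, a' = a
action lengths: √(r_a1²−r_b1²) = 26.169519, √(r_a2²−r_b2²) = 12.711589
base pitch p_b = π·m·cos α = 6.240724
CR = (26.169519 + 12.711589 − 73.678000·sin 23.55200°)/6.240724 = 1.512768
contact ratio ≈ 1.5128

1.5128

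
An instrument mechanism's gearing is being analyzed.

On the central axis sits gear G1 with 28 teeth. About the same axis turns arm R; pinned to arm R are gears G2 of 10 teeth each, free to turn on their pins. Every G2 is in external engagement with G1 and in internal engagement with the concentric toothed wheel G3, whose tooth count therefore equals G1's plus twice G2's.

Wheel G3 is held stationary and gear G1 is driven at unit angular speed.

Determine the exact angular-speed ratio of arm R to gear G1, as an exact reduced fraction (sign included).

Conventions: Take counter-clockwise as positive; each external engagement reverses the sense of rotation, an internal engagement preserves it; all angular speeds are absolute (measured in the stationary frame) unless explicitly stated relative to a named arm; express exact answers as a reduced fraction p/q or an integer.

7/19

recognized (axles ride arm R): planetary set, 28/10/48 teeth
ring teeth: 28 + 2·10 = 48
28(ω_sun−ω_arm) = −48(ω_ring−ω_arm),  ω_ring = 0, ω_sun = 1
28(1−ω_arm) = −48(0−ω_arm)  ⇒  76·ω_arm = 28  ⇒  ω_arm = 7/19
ω_out/ω_in = 7/19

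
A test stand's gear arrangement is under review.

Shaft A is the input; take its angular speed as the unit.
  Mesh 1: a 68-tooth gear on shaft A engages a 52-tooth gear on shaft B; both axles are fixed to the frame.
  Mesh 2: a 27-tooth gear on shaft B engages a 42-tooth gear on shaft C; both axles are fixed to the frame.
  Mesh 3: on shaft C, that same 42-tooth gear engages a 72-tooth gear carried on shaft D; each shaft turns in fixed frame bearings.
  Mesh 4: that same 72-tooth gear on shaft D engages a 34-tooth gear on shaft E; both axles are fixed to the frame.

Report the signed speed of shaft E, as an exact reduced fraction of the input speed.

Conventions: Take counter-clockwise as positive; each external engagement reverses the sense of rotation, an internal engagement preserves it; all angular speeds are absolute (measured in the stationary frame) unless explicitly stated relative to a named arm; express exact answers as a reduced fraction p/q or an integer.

27/26

4-mesh fixed-axis compound train (all bearings frame-fixed)
mesh 1 [68T→52T]: |ω|/ω_in = 1×68/52 = 17/13, sense flips to −
mesh 2 [27T→42T]: |ω|/ω_in = (17/13)×27/42 = 153/182, sense flips to +
mesh 3 [42T→72T]: |ω|/ω_in = (153/182)×42/72 = 51/104, sense flips to −
mesh 4 [72T→34T]: |ω|/ω_in = (51/104)×72/34 = 27/26, sense flips to +
signed output speed (× input speed) = 27/26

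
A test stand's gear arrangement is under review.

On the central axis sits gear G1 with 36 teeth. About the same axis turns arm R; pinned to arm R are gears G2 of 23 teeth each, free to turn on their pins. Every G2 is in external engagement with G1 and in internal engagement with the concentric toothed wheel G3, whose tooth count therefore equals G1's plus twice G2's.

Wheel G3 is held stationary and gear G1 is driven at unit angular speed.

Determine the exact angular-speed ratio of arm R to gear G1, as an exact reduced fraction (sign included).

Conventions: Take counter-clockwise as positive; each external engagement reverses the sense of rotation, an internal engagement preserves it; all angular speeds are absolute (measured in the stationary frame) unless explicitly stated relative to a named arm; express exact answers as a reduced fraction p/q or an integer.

18/59

class = planetary set [G3 = 36+2·23 = 82; Willis about the carrier]
ring teeth: 36 + 2·23 = 82
36(ω_sun−ω_arm) = −82(ω_ring−ω_arm),  ω_ring = 0, ω_sun = 1
36(1−ω_arm) = −82(0−ω_arm)  ⇒  118·ω_arm = 36  ⇒  ω_arm = 18/59
ω_out/ω_in = 18/59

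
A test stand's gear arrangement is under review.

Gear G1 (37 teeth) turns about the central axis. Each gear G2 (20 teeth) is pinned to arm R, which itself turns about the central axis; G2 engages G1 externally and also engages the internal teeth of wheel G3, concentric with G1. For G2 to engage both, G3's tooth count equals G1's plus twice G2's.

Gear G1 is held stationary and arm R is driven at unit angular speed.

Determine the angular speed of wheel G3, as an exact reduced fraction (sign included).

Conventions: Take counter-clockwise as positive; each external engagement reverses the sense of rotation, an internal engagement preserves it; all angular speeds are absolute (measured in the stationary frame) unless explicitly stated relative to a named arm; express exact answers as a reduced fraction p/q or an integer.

topology: planetary set — G1 37T / G2 20T / G3 77T, arm = carrier (Willis)
ring teeth: 37 + 2·20 = 77
37(ω_sun−ω_arm) = −77(ω_ring−ω_arm),  ω_sun = 0, ω_arm = 1
ω_ring = 1 − (37/77)(0−1) = 114/77
exact speed ratio = 114/77

114/77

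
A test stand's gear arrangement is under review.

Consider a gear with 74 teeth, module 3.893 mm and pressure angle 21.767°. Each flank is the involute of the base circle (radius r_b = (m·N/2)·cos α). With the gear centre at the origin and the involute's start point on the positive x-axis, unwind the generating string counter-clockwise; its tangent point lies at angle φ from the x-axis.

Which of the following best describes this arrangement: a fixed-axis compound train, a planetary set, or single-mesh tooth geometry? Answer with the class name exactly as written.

topology: single-mesh involute geometry — m = 3.893, N = 74
classification: single-mesh tooth geometry

single-mesh tooth geometry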